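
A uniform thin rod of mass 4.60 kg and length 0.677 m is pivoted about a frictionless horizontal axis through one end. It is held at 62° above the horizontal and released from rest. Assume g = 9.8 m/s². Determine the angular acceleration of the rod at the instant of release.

α ≈ 10.2 rad/s²

About the pivot, I = (1/3)ML² = (1/3)(4.60)(0.677)² = 0.7028 kg·m².
The weight acts at the center, a distance L/2 = 0.3385 m from the pivot; τ = Mg(L/2) cos 62° = 7.164 N·m.
α = τ/I = 7.164/0.7028 = 10.19 rad/s².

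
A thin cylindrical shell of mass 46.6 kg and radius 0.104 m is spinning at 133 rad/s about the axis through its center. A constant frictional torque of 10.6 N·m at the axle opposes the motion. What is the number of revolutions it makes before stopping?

≈ 66.9 revolutions

I = MR² = (46.6)(0.104)² = 0.5040 kg·m².
The net torque has magnitude 10.6 N·m, opposing ω.
|α| = τ/I = 10.60/0.5040 = 21.03 rad/s² (deceleration).
ω² = ω₀² − 2|α|θ with ω = 0 ⇒ θ = ω₀²/(2|α|) = 420.6 rad = 66.93 rev.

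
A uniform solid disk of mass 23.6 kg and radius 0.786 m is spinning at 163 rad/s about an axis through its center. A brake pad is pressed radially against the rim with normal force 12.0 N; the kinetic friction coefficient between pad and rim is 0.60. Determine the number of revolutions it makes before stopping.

I = ½MR² = (1/2)(23.6)(0.786)² = 7.290 kg·m².
Friction force f = μN = (0.60)(12.0) = 7.200 N at the rim; torque magnitude τ = fR = 5.659 N·m, opposing ω.
|α| = τ/I = 5.659/7.290 = 0.7763 rad/s² (deceleration).
ω² = ω₀² − 2|α|θ with ω = 0 ⇒ θ = ω₀²/(2|α|) = 17110 rad = 2724 rev.

≈ 2720 revolutions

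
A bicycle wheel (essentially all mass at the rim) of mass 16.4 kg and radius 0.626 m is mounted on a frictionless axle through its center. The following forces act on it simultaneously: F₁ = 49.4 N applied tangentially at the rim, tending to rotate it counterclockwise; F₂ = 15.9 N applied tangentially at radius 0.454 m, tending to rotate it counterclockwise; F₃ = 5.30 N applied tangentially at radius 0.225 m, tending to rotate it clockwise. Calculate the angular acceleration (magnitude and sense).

I = MR² = (16.4)(0.626)² = 6.427 kg·m².
Taking counterclockwise as positive: τ₁ = +(49.4)(0.626) = +30.92 N·m; τ₂ = +(15.9)(0.454) = +7.219 N·m; τ₃ = −(5.30)(0.225) = −1.192 N·m.
Net torque τ = 36.95 N·m.
α = τ/I = 36.95/6.427 = 5.749 rad/s².

α ≈ 5.75 rad/s², counterclockwise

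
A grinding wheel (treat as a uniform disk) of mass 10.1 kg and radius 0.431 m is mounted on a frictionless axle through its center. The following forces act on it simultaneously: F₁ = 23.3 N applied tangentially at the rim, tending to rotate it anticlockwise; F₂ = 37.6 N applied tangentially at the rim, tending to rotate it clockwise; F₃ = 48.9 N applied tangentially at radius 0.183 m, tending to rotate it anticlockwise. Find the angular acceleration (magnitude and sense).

α ≈ 2.97 rad/s², anticlockwise

I = ½MR² = (1/2)(10.1)(0.431)² = 0.9381 kg·m².
Taking anticlockwise as positive: τ₁ = +(23.3)(0.431) = +10.04 N·m; τ₂ = −(37.6)(0.431) = −16.21 N·m; τ₃ = +(48.9)(0.183) = +8.949 N·m.
Net torque τ = 2.785 N·m.
α = τ/I = 2.785/0.9381 = 2.969 rad/s².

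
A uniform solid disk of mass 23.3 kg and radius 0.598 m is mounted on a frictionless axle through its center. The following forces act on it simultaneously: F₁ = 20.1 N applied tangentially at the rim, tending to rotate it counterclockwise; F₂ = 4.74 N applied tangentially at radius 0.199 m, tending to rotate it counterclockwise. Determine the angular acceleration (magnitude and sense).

I = ½MR² = (1/2)(23.3)(0.598)² = 4.166 kg·m².
Taking counterclockwise as positive: τ₁ = +(20.1)(0.598) = +12.02 N·m; τ₂ = +(4.74)(0.199) = +0.9433 N·m.
Net torque τ = 12.96 N·m.
α = τ/I = 12.96/4.166 = 3.112 rad/s².

α ≈ 3.11 rad/s², counterclockwise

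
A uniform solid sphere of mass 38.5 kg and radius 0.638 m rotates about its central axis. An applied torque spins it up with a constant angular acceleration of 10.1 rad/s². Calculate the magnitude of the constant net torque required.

τ ≈ 63.3 N·m

I = (2/5)MR² = (2/5)(38.5)(0.638)² = 6.268 kg·m².
τ = Iα = (6.268)(10.10) = 63.31 N·m.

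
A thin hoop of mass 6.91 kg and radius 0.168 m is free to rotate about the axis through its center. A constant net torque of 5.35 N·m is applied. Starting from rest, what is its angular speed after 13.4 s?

ω ≈ 368 rad/s

I = MR² = (6.91)(0.168)² = 0.1950 kg·m².
α = τ/I = 5.35/0.1950 = 27.43 rad/s².
ω = ω₀ + αt = 0 + (27.43)(13.4) = 367.6 rad/s.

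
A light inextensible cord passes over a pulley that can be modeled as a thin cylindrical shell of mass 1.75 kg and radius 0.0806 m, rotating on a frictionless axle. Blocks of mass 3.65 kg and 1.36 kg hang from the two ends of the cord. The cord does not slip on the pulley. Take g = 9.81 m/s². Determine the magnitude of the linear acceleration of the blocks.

I = MR² = (1.75)(0.0806)² = 0.01137 kg·m².
Heavier block: m₁g − T₁ = m₁a. Lighter block: T₂ − m₂g = m₂a.
Pulley: (T₁ − T₂)R = Iα = I(a/R), so T₁ − T₂ = (I/R²)a = 1·M_p a = 1.750·a.
Adding the three: (m₁ − m₂)g = (m₁ + m₂ + 1.750)a, so a = (3.65 − 1.36)(9.81)/(3.65 + 1.36 + 1.750) = 3.323 m/s².

a ≈ 3.32 m/s²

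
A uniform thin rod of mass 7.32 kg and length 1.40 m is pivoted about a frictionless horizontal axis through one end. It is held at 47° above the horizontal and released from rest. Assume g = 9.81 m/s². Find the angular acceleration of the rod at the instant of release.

About the pivot, I = (1/3)ML² = (1/3)(7.32)(1.40)² = 4.782 kg·m².
The weight acts at the center, a distance L/2 = 0.7000 m from the pivot; τ = Mg(L/2) cos 47° = 34.28 N·m.
α = τ/I = 34.28/4.782 = 7.168 rad/s².
(Equivalently α = (3g/(2L)) cos 47° = 7.168 rad/s².)

α ≈ 7.17 rad/s²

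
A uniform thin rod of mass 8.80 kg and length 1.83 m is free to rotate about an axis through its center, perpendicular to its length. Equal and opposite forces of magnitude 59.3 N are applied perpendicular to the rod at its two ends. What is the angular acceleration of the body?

α ≈ 44.2 rad/s²

I = (1/12)ML² = (1/12)(8.80)(1.83)² = 2.456 kg·m².
The couple gives τ = F·(L/2) + F·(L/2) = F L = (59.3)(1.83) = 108.5 N·m.
From τ = Iα: α = 108.5/2.456 = 44.19 rad/s².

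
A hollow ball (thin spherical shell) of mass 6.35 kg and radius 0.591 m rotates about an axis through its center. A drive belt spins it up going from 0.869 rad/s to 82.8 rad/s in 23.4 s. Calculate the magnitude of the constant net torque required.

I = (2/3)MR² = (2/3)(6.35)(0.591)² = 1.479 kg·m².
α = Δω/Δt = (82.8 − 0.869)/23.4 = 3.501 rad/s².
τ = Iα = (1.479)(3.501) = 5.177 N·m.

τ ≈ 5.18 N·m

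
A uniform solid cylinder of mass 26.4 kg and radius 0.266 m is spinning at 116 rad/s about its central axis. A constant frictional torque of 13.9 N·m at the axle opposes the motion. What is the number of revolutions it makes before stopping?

I = ½MR² = (1/2)(26.4)(0.266)² = 0.9340 kg·m².
The net torque has magnitude 13.9 N·m, opposing ω.
|α| = τ/I = 13.90/0.9340 = 14.88 rad/s² (deceleration).
ω² = ω₀² − 2|α|θ with ω = 0 ⇒ θ = ω₀²/(2|α|) = 452.1 rad = 71.95 rev.

≈ 71.9 revolutions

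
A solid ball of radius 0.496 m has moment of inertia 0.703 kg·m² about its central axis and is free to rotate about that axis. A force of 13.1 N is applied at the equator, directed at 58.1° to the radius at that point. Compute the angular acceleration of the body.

Only the tangential component produces torque: τ = F R sinθ = (13.1)(0.496) sin 58.1° = 5.516 N·m.
From τ = Iα: α = 5.516/0.7030 = 7.847 rad/s².

α ≈ 7.85 rad/s²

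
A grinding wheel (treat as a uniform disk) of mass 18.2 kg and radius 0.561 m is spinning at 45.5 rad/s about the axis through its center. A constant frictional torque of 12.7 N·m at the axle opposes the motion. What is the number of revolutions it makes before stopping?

≈ 37.2 revolutions

I = ½MR² = (1/2)(18.2)(0.561)² = 2.864 kg·m².
The net torque has magnitude 12.7 N·m, opposing ω.
|α| = τ/I = 12.70/2.864 = 4.434 rad/s² (deceleration).
ω² = ω₀² − 2|α|θ with ω = 0 ⇒ θ = ω₀²/(2|α|) = 233.4 rad = 37.15 rev.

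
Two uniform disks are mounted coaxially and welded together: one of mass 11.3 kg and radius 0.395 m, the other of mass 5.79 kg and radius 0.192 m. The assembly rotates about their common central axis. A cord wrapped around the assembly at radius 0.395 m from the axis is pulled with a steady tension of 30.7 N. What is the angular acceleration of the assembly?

α ≈ 12.3 rad/s²

I = ½M₁R₁² + ½M₂R₂² = ½(11.3)(0.395)² + ½(5.79)(0.192)² = 0.9883 kg·m².
τ = F r = (30.7)(0.395) = 12.13 N·m.
α = τ/I = 12.13/0.9883 = 12.27 rad/s².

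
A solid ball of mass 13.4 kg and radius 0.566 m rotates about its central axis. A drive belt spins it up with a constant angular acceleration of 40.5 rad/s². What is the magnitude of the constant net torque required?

τ ≈ 69.5 N·m

I = (2/5)MR² = (2/5)(13.4)(0.566)² = 1.717 kg·m².
τ = Iα = (1.717)(40.50) = 69.54 N·m.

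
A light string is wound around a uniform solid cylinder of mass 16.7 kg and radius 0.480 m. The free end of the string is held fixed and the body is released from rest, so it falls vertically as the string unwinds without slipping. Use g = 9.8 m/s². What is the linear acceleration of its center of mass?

a ≈ 6.53 m/s²

Translation: Mg − T = Ma. Rotation about the center: TR = Iα with I = ½MR².
With a = αR: T = (I/R²)a = (1/2)M a, so Mg = (1 + 0.5000)Ma.
a = g/(1 + 0.5000) = 9.8/1.500 = 6.533 m/s².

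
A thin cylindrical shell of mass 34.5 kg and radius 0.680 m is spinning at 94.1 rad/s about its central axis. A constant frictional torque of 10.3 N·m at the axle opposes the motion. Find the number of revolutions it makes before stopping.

I = MR² = (34.5)(0.680)² = 15.95 kg·m².
The net torque has magnitude 10.3 N·m, opposing ω.
|α| = τ/I = 10.30/15.95 = 0.6457 rad/s² (deceleration).
ω² = ω₀² − 2|α|θ with ω = 0 ⇒ θ = ω₀²/(2|α|) = 6857 rad = 1091 rev.

≈ 1090 revolutions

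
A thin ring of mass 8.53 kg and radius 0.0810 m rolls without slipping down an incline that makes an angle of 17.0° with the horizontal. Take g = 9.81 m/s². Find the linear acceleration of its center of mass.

a ≈ 1.43 m/s²

Translation along the incline: Mg sinθ − f = Ma.
Rotation about the center: fR = Iα with I = MR². No-slip gives a = αR, so f = (I/R²)a = M a.
Substituting: Mg sinθ = (1 + 1.000)Ma, so a = g sinθ/(1 + 1.000) = (9.81) sin 17.0° / 2.000 = 1.434 m/s².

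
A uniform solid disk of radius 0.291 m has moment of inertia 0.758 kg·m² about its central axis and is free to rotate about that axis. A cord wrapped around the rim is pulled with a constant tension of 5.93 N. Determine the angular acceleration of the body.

τ = F R = (5.93)(0.291) = 1.726 N·m.
From τ = Iα: α = 1.726/0.7580 = 2.277 rad/s².

α ≈ 2.28 rad/s²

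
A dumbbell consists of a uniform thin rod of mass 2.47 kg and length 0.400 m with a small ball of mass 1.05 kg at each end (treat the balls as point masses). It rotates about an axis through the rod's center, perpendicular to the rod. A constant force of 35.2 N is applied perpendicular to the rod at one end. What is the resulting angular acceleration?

I_rod = (1/12)ML² = (1/12)(2.47)(0.400)² = 0.03293 kg·m².
I_balls = 2·m·(L/2)² = 2(1.05)(0.2000)² = 0.08400 kg·m².
Total I = 0.1169 kg·m².
τ = F·(L/2) = (35.2)(0.200) = 7.040 N·m.
α = τ/I = 7.040/0.1169 = 60.21 rad/s².

α ≈ 60.2 rad/s²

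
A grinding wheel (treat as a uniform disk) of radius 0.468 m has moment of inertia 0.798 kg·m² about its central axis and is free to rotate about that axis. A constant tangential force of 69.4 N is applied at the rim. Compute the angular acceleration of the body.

α ≈ 40.7 rad/s²

τ = F R = (69.4)(0.468) = 32.48 N·m.
Newton's second law for rotation, τ = Iα, gives α = τ/I = 32.48/0.7980 = 40.70 rad/s².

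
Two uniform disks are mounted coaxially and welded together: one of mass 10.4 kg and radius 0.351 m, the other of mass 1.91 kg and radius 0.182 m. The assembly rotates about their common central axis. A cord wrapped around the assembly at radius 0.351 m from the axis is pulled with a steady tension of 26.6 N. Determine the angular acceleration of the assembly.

α ≈ 13.9 rad/s²

I = ½M₁R₁² + ½M₂R₂² = ½(10.4)(0.351)² + ½(1.91)(0.182)² = 0.6723 kg·m².
τ = F r = (26.6)(0.351) = 9.337 N·m.
α = τ/I = 9.337/0.6723 = 13.89 rad/s².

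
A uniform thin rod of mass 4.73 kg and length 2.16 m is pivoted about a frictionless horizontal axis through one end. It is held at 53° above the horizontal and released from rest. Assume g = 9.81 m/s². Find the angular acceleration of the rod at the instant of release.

About the pivot, I = (1/3)ML² = (1/3)(4.73)(2.16)² = 7.356 kg·m².
The weight acts at the center, a distance L/2 = 1.080 m from the pivot; τ = Mg(L/2) cos 53° = 30.16 N·m.
α = τ/I = 30.16/7.356 = 4.100 rad/s².

α ≈ 4.10 rad/s²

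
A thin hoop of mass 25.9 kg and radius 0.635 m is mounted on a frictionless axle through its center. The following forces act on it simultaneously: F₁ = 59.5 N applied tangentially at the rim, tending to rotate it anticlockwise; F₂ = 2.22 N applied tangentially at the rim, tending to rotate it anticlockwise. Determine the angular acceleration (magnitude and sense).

α ≈ 3.75 rad/s², anticlockwise

I = MR² = (25.9)(0.635)² = 10.44 kg·m².
Taking anticlockwise as positive: τ₁ = +(59.5)(0.635) = +37.78 N·m; τ₂ = +(2.22)(0.635) = +1.410 N·m.
Net torque τ = 39.19 N·m.
α = τ/I = 39.19/10.44 = 3.753 rad/s².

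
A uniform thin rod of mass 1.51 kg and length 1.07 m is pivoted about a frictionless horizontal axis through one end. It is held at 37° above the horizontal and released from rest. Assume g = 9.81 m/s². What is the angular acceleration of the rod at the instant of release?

About the pivot, I = (1/3)ML² = (1/3)(1.51)(1.07)² = 0.5763 kg·m².
The weight acts at the center, a distance L/2 = 0.5350 m from the pivot; τ = Mg(L/2) cos 37° = 6.329 N·m.
α = τ/I = 6.329/0.5763 = 10.98 rad/s².

α ≈ 11.0 rad/s²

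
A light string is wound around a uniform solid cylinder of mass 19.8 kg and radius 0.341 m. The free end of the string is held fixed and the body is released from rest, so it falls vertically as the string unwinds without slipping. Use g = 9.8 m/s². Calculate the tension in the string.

T ≈ 64.7 N

Translation: Mg − T = Ma. Rotation about the center: TR = Iα with I = ½MR².
With a = αR: T = (I/R²)a = (1/2)M a, so Mg = (1 + 0.5000)Ma.
a = g/(1 + 0.5000) = 9.8/1.500 = 6.533 m/s².
T = 0.5000·M·a = (0.5000)(19.8)(6.533) = 64.68 N.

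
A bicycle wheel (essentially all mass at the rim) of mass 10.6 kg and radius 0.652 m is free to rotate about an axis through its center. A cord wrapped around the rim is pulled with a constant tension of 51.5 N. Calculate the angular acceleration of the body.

α ≈ 7.45 rad/s²

I = MR² = (10.6)(0.652)² = 4.506 kg·m².
τ = F R = (51.5)(0.652) = 33.58 N·m.
Newton's second law for rotation, τ = Iα, gives α = τ/I = 33.58/4.506 = 7.452 rad/s².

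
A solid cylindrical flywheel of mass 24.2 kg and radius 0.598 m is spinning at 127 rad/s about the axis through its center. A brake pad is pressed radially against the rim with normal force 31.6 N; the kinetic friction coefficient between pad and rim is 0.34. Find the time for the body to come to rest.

t ≈ 85.5 s

I = ½MR² = (1/2)(24.2)(0.598)² = 4.327 kg·m².
Friction force f = μN = (0.34)(31.6) = 10.74 N at the rim; torque magnitude τ = fR = 6.425 N·m, opposing ω.
|α| = τ/I = 6.425/4.327 = 1.485 rad/s² (deceleration).
0 = ω₀ − |α|t ⇒ t = ω₀/|α| = 127/1.485 = 85.53 s.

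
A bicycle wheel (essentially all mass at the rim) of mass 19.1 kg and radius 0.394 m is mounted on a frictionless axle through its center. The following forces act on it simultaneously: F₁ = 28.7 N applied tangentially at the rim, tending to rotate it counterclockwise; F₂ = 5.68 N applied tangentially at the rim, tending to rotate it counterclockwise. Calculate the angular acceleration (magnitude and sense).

α ≈ 4.57 rad/s², counterclockwise

I = MR² = (19.1)(0.394)² = 2.965 kg·m².
Taking counterclockwise as positive: τ₁ = +(28.7)(0.394) = +11.31 N·m; τ₂ = +(5.68)(0.394) = +2.238 N·m.
Net torque τ = 13.55 N·m.
α = τ/I = 13.55/2.965 = 4.569 rad/s².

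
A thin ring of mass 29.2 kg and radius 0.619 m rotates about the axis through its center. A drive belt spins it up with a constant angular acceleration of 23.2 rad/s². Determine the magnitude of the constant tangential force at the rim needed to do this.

I = MR² = (29.2)(0.619)² = 11.19 kg·m².
The required torque is τ = Iα = (11.19)(23.20) = 259.6 N·m.
A tangential force at the rim gives τ = FR, so F = τ/R = 259.6/0.619 = 419.3 N.

F ≈ 419 N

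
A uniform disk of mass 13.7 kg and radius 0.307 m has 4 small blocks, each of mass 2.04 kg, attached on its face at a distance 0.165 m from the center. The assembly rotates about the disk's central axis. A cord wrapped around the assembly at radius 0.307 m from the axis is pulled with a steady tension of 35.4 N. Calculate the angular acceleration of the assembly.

I_disk = ½MR² = ½(13.7)(0.307)² = 0.6456 kg·m².
I_blocks = 4·m·r² = 4(2.04)(0.165)² = 0.2222 kg·m².
Total I = 0.8678 kg·m².
τ = F r = (35.4)(0.307) = 10.87 N·m.
α = τ/I = 10.87/0.8678 = 12.52 rad/s².

α ≈ 12.5 rad/s²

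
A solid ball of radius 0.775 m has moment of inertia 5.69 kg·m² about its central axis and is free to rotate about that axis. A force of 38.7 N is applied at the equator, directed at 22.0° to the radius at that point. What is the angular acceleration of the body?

Only the tangential component produces torque: τ = F R sinθ = (38.7)(0.775) sin 22.0° = 11.24 N·m.
From τ = Iα: α = 11.24/5.690 = 1.975 rad/s².

α ≈ 1.97 rad/s²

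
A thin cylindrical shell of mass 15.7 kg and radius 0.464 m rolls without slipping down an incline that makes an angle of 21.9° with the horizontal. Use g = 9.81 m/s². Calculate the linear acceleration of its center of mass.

Translation along the incline: Mg sinθ − f = Ma.
Rotation about the center: fR = Iα with I = MR². No-slip gives a = αR, so f = (I/R²)a = M a.
Substituting: Mg sinθ = (1 + 1.000)Ma, so a = g sinθ/(1 + 1.000) = (9.81) sin 21.9° / 2.000 = 1.830 m/s².

a ≈ 1.83 m/s²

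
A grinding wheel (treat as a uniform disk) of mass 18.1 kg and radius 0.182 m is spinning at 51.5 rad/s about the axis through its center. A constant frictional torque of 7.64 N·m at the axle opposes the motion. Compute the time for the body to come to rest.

t ≈ 2.02 s

I = ½MR² = (1/2)(18.1)(0.182)² = 0.2998 kg·m².
The net torque has magnitude 7.64 N·m, opposing ω.
|α| = τ/I = 7.640/0.2998 = 25.49 rad/s² (deceleration).
0 = ω₀ − |α|t ⇒ t = ω₀/|α| = 51.5/25.49 = 2.021 s.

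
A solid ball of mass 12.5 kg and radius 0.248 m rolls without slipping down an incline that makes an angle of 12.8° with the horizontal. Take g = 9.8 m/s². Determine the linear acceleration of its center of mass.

Translation along the incline: Mg sinθ − f = Ma.
Rotation about the center: fR = Iα with I = (2/5)MR². No-slip gives a = αR, so f = (I/R²)a = (2/5)M a.
Substituting: Mg sinθ = (1 + 0.4000)Ma, so a = g sinθ/(1 + 0.4000) = (9.8) sin 12.8° / 1.400 = 1.551 m/s².

a ≈ 1.55 m/s²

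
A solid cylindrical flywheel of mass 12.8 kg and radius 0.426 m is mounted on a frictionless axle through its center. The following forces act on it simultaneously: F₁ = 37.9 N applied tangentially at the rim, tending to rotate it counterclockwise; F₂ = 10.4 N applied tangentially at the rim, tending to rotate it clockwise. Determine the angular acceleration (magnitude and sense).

I = ½MR² = (1/2)(12.8)(0.426)² = 1.161 kg·m².
Taking counterclockwise as positive: τ₁ = +(37.9)(0.426) = +16.15 N·m; τ₂ = −(10.4)(0.426) = −4.430 N·m.
Net torque τ = 11.71 N·m.
α = τ/I = 11.71/1.161 = 10.09 rad/s².

α ≈ 10.1 rad/s², counterclockwise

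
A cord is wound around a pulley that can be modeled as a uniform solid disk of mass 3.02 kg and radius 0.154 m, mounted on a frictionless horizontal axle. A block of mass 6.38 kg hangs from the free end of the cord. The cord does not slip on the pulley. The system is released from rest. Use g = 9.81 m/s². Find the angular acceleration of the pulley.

α ≈ 51.5 rad/s²

I = ½MR² = (1/2)(3.02)(0.154)² = 0.03581 kg·m².
Block: mg − T = ma. Pulley: TR = Iα. No-slip: a = αR, so T = (I/R²)a = 1.510·a.
Then mg = (m + 1.510)a, so a = (6.38)(9.81)/(6.38 + 1.510) = 7.933 m/s².
α = a/R = 7.933/0.154 = 51.51 rad/s².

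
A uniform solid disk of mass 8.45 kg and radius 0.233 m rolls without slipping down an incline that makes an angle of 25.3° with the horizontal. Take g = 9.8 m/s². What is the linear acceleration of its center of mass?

Translation along the incline: Mg sinθ − f = Ma.
Rotation about the center: fR = Iα with I = ½MR². No-slip gives a = αR, so f = (I/R²)a = (1/2)M a.
Substituting: Mg sinθ = (1 + 0.5000)Ma, so a = g sinθ/(1 + 0.5000) = (9.8) sin 25.3° / 1.500 = 2.792 m/s².

a ≈ 2.79 m/s²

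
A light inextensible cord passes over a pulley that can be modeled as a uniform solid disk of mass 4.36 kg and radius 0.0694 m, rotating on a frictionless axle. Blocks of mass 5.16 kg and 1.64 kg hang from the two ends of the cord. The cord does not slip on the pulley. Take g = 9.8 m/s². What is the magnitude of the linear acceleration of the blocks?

I = ½MR² = (1/2)(4.36)(0.0694)² = 0.01050 kg·m².
Heavier block: m₁g − T₁ = m₁a. Lighter block: T₂ − m₂g = m₂a.
Pulley: (T₁ − T₂)R = Iα = I(a/R), so T₁ − T₂ = (I/R²)a = (1/2)M_p a = 2.180·a.
Adding the three: (m₁ − m₂)g = (m₁ + m₂ + 2.180)a, so a = (5.16 − 1.64)(9.8)/(5.16 + 1.64 + 2.180) = 3.841 m/s².

a ≈ 3.84 m/s²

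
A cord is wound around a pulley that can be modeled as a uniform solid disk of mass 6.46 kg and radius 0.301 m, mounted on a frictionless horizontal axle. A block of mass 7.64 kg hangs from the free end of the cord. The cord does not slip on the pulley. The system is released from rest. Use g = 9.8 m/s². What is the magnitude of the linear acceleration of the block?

a ≈ 6.89 m/s²

I = ½MR² = (1/2)(6.46)(0.301)² = 0.2926 kg·m².
Block: mg − T = ma. Pulley: TR = Iα. No-slip: a = αR, so T = (I/R²)a = 3.230·a.
Then mg = (m + 3.230)a, so a = (7.64)(9.8)/(7.64 + 3.230) = 6.888 m/s².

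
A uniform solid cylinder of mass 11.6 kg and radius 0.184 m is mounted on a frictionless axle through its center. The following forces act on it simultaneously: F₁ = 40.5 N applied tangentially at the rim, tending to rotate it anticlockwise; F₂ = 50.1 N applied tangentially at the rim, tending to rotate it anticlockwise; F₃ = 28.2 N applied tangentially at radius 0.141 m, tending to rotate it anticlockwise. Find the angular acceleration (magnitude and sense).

α ≈ 105 rad/s², anticlockwise

I = ½MR² = (1/2)(11.6)(0.184)² = 0.1964 kg·m².
Taking anticlockwise as positive: τ₁ = +(40.5)(0.184) = +7.452 N·m; τ₂ = +(50.1)(0.184) = +9.218 N·m; τ₃ = +(28.2)(0.141) = +3.976 N·m.
Net torque τ = 20.65 N·m.
α = τ/I = 20.65/0.1964 = 105.1 rad/s².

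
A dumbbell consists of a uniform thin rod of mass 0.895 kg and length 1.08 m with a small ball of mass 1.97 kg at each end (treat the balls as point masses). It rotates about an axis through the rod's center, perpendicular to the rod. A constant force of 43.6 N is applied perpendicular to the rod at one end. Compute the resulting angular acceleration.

α ≈ 19.1 rad/s²

I_rod = (1/12)ML² = (1/12)(0.895)(1.08)² = 0.08699 kg·m².
I_balls = 2·m·(L/2)² = 2(1.97)(0.5400)² = 1.149 kg·m².
Total I = 1.236 kg·m².
τ = F·(L/2) = (43.6)(0.540) = 23.54 N·m.
α = τ/I = 23.54/1.236 = 19.05 rad/s².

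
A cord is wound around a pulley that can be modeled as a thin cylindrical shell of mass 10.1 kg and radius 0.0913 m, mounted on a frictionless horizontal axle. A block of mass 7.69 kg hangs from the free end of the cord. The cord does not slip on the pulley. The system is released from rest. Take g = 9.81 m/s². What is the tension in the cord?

T ≈ 42.8 N

I = MR² = (10.1)(0.0913)² = 0.08419 kg·m².
Block: mg − T = ma. Pulley: TR = Iα. No-slip: a = αR, so T = (I/R²)a = 10.10·a.
Then mg = (m + 10.10)a, so a = (7.69)(9.81)/(7.69 + 10.10) = 4.241 m/s².
T = 10.10·a = 42.83 N.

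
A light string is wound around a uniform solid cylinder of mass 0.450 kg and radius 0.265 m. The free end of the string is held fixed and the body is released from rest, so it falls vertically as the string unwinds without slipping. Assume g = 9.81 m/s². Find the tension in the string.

Translation: Mg − T = Ma. Rotation about the center: TR = Iα with I = ½MR².
With a = αR: T = (I/R²)a = (1/2)M a, so Mg = (1 + 0.5000)Ma.
a = g/(1 + 0.5000) = 9.81/1.500 = 6.540 m/s².
T = 0.5000·M·a = (0.5000)(0.450)(6.540) = 1.472 N.

T ≈ 1.47 N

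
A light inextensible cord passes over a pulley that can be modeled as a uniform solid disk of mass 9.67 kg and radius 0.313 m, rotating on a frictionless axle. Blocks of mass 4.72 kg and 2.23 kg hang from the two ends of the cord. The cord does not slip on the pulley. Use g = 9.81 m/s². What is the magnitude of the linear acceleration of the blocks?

a ≈ 2.07 m/s²

I = ½MR² = (1/2)(9.67)(0.313)² = 0.4737 kg·m².
Heavier block: m₁g − T₁ = m₁a. Lighter block: T₂ − m₂g = m₂a.
Pulley: (T₁ − T₂)R = Iα = I(a/R), so T₁ − T₂ = (I/R²)a = (1/2)M_p a = 4.835·a.
Adding the three: (m₁ − m₂)g = (m₁ + m₂ + 4.835)a, so a = (4.72 − 2.23)(9.81)/(4.72 + 2.23 + 4.835) = 2.073 m/s².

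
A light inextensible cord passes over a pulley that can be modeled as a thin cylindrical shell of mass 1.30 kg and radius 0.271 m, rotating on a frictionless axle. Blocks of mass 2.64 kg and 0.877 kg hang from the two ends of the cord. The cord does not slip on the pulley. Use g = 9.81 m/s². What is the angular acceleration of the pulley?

α ≈ 13.2 rad/s²

I = MR² = (1.30)(0.271)² = 0.09547 kg·m².
Heavier block: m₁g − T₁ = m₁a. Lighter block: T₂ − m₂g = m₂a.
Pulley: (T₁ − T₂)R = Iα = I(a/R), so T₁ − T₂ = (I/R²)a = 1·M_p a = 1.300·a.
Adding the three: (m₁ − m₂)g = (m₁ + m₂ + 1.300)a, so a = (2.64 − 0.877)(9.81)/(2.64 + 0.877 + 1.300) = 3.590 m/s².
α = a/R = 3.590/0.271 = 13.25 rad/s².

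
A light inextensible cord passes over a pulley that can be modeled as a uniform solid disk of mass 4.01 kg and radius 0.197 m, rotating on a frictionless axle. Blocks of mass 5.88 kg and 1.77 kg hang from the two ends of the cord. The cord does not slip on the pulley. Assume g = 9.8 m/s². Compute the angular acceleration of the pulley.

I = ½MR² = (1/2)(4.01)(0.197)² = 0.07781 kg·m².
Heavier block: m₁g − T₁ = m₁a. Lighter block: T₂ − m₂g = m₂a.
Pulley: (T₁ − T₂)R = Iα = I(a/R), so T₁ − T₂ = (I/R²)a = (1/2)M_p a = 2.005·a.
Adding the three: (m₁ − m₂)g = (m₁ + m₂ + 2.005)a, so a = (5.88 − 1.77)(9.8)/(5.88 + 1.77 + 2.005) = 4.172 m/s².
α = a/R = 4.172/0.197 = 21.18 rad/s².

α ≈ 21.2 rad/s²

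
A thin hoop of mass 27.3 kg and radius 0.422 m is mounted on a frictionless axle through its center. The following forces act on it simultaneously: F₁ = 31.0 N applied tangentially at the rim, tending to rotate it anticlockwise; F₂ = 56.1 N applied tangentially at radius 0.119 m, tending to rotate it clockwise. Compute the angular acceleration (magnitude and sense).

I = MR² = (27.3)(0.422)² = 4.862 kg·m².
Taking anticlockwise as positive: τ₁ = +(31.0)(0.422) = +13.08 N·m; τ₂ = −(56.1)(0.119) = −6.676 N·m.
Net torque τ = 6.406 N·m.
α = τ/I = 6.406/4.862 = 1.318 rad/s².

α ≈ 1.32 rad/s², anticlockwise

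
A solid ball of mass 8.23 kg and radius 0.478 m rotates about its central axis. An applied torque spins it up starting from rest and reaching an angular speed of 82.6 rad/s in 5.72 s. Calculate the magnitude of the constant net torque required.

τ ≈ 10.9 N·m

I = (2/5)MR² = (2/5)(8.23)(0.478)² = 0.7522 kg·m².
α = Δω/Δt = (82.6 − 0)/5.72 = 14.44 rad/s².
τ = Iα = (0.7522)(14.44) = 10.86 N·m.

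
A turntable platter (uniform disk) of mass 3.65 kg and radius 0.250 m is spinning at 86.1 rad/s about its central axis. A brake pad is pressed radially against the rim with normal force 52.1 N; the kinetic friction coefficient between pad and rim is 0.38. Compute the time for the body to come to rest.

t ≈ 1.98 s

I = ½MR² = (1/2)(3.65)(0.250)² = 0.1141 kg·m².
Friction force f = μN = (0.38)(52.1) = 19.80 N at the rim; torque magnitude τ = fR = 4.950 N·m, opposing ω.
|α| = τ/I = 4.950/0.1141 = 43.39 rad/s² (deceleration).
0 = ω₀ − |α|t ⇒ t = ω₀/|α| = 86.1/43.39 = 1.984 s.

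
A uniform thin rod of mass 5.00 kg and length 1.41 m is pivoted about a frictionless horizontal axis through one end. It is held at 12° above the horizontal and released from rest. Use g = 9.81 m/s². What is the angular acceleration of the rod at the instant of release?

About the pivot, I = (1/3)ML² = (1/3)(5.00)(1.41)² = 3.313 kg·m².
The weight acts at the center, a distance L/2 = 0.7050 m from the pivot; τ = Mg(L/2) cos 12° = 33.82 N·m.
α = τ/I = 33.82/3.313 = 10.21 rad/s².
(Equivalently α = (3g/(2L)) cos 12° = 10.21 rad/s².)

α ≈ 10.2 rad/s²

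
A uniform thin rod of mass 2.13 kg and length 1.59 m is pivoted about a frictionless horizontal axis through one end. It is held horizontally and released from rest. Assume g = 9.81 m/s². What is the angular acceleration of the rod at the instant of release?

About the pivot, I = (1/3)ML² = (1/3)(2.13)(1.59)² = 1.795 kg·m².
The weight acts at the center, a distance L/2 = 0.7950 m from the pivot; τ = Mg(L/2) = 16.61 N·m.
α = τ/I = 16.61/1.795 = 9.255 rad/s².

α ≈ 9.25 rad/s²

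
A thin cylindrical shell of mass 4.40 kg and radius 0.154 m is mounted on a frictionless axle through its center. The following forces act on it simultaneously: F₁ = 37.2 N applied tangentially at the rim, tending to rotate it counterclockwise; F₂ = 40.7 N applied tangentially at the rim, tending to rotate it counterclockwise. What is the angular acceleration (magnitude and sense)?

α ≈ 115 rad/s², counterclockwise

I = MR² = (4.40)(0.154)² = 0.1044 kg·m².
Taking counterclockwise as positive: τ₁ = +(37.2)(0.154) = +5.729 N·m; τ₂ = +(40.7)(0.154) = +6.268 N·m.
Net torque τ = 12.00 N·m.
α = τ/I = 12.00/0.1044 = 115.0 rad/s².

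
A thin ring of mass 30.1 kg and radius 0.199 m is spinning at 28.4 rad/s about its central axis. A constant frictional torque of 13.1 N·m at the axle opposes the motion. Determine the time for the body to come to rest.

I = MR² = (30.1)(0.199)² = 1.192 kg·m².
The net torque has magnitude 13.1 N·m, opposing ω.
|α| = τ/I = 13.10/1.192 = 10.99 rad/s² (deceleration).
0 = ω₀ − |α|t ⇒ t = ω₀/|α| = 28.4/10.99 = 2.584 s.

t ≈ 2.58 s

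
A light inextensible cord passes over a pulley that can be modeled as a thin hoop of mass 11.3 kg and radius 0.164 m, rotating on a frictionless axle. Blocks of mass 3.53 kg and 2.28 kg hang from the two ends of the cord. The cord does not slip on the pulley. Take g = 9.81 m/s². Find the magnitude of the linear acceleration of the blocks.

a ≈ 0.717 m/s²

I = MR² = (11.3)(0.164)² = 0.3039 kg·m².
Heavier block: m₁g − T₁ = m₁a. Lighter block: T₂ − m₂g = m₂a.
Pulley: (T₁ − T₂)R = Iα = I(a/R), so T₁ − T₂ = (I/R²)a = 1·M_p a = 11.30·a.
Adding the three: (m₁ − m₂)g = (m₁ + m₂ + 11.30)a, so a = (3.53 − 2.28)(9.81)/(3.53 + 2.28 + 11.30) = 0.7167 m/s².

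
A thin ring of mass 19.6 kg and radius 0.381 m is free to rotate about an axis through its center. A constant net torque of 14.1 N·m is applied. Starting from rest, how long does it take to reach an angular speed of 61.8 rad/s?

I = MR² = (19.6)(0.381)² = 2.845 kg·m².
α = τ/I = 14.1/2.845 = 4.956 rad/s².
ω = αt ⇒ t = ω/α = 61.8/4.956 = 12.47 s.

t ≈ 12.5 s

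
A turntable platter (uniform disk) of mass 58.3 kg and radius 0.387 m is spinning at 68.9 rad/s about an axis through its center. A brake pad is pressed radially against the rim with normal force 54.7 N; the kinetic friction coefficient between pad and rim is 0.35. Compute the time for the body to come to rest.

I = ½MR² = (1/2)(58.3)(0.387)² = 4.366 kg·m².
Friction force f = μN = (0.35)(54.7) = 19.14 N at the rim; torque magnitude τ = fR = 7.409 N·m, opposing ω.
|α| = τ/I = 7.409/4.366 = 1.697 rad/s² (deceleration).
0 = ω₀ − |α|t ⇒ t = ω₀/|α| = 68.9/1.697 = 40.60 s.

t ≈ 40.6 s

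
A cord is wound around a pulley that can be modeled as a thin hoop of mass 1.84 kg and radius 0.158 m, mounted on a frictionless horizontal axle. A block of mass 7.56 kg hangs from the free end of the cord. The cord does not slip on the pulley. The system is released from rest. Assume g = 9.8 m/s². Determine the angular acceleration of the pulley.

α ≈ 49.9 rad/s²

I = MR² = (1.84)(0.158)² = 0.04593 kg·m².
Block: mg − T = ma. Pulley: TR = Iα. No-slip: a = αR, so T = (I/R²)a = 1.840·a.
Then mg = (m + 1.840)a, so a = (7.56)(9.8)/(7.56 + 1.840) = 7.882 m/s².
α = a/R = 7.882/0.158 = 49.88 rad/s².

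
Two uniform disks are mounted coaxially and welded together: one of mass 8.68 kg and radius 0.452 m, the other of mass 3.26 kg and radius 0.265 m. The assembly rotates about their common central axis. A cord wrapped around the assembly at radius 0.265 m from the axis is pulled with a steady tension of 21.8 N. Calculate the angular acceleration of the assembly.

α ≈ 5.77 rad/s²

I = ½M₁R₁² + ½M₂R₂² = ½(8.68)(0.452)² + ½(3.26)(0.265)² = 1.001 kg·m².
τ = F r = (21.8)(0.265) = 5.777 N·m.
α = τ/I = 5.777/1.001 = 5.770 rad/s².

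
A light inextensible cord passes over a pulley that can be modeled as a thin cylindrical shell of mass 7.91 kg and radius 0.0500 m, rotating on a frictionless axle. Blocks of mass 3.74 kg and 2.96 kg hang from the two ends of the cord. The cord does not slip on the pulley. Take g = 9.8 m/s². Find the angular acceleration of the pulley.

I = MR² = (7.91)(0.0500)² = 0.01978 kg·m².
Heavier block: m₁g − T₁ = m₁a. Lighter block: T₂ − m₂g = m₂a.
Pulley: (T₁ − T₂)R = Iα = I(a/R), so T₁ − T₂ = (I/R²)a = 1·M_p a = 7.910·a.
Adding the three: (m₁ − m₂)g = (m₁ + m₂ + 7.910)a, so a = (3.74 − 2.96)(9.8)/(3.74 + 2.96 + 7.910) = 0.5232 m/s².
α = a/R = 0.5232/0.0500 = 10.46 rad/s².

α ≈ 10.5 rad/s²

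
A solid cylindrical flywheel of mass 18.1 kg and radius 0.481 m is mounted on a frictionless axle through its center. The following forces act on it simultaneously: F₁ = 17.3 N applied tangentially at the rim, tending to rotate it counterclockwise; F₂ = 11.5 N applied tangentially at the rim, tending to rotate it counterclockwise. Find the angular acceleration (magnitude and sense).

α ≈ 6.62 rad/s², counterclockwise

I = ½MR² = (1/2)(18.1)(0.481)² = 2.094 kg·m².
Taking counterclockwise as positive: τ₁ = +(17.3)(0.481) = +8.321 N·m; τ₂ = +(11.5)(0.481) = +5.531 N·m.
Net torque τ = 13.85 N·m.
α = τ/I = 13.85/2.094 = 6.616 rad/s².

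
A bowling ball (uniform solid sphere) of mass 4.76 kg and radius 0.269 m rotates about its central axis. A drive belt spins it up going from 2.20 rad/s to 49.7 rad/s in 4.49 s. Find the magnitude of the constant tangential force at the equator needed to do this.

F ≈ 5.42 N

I = (2/5)MR² = (2/5)(4.76)(0.269)² = 0.1378 kg·m².
α = Δω/Δt = (49.7 − 2.20)/4.49 = 10.58 rad/s².
The required torque is τ = Iα = (0.1378)(10.58) = 1.458 N·m.
A tangential force at the equator gives τ = FR, so F = τ/R = 1.458/0.269 = 5.418 N.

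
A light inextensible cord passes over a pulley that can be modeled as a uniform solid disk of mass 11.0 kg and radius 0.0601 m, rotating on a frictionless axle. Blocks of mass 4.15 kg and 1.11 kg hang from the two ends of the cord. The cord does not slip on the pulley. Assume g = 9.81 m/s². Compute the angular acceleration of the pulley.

I = ½MR² = (1/2)(11.0)(0.0601)² = 0.01987 kg·m².
Heavier block: m₁g − T₁ = m₁a. Lighter block: T₂ − m₂g = m₂a.
Pulley: (T₁ − T₂)R = Iα = I(a/R), so T₁ − T₂ = (I/R²)a = (1/2)M_p a = 5.500·a.
Adding the three: (m₁ − m₂)g = (m₁ + m₂ + 5.500)a, so a = (4.15 − 1.11)(9.81)/(4.15 + 1.11 + 5.500) = 2.772 m/s².
α = a/R = 2.772/0.0601 = 46.12 rad/s².

α ≈ 46.1 rad/s²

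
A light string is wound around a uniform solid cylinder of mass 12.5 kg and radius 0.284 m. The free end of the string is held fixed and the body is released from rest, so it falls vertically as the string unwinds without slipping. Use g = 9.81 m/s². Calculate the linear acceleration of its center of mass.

a ≈ 6.54 m/s²

Translation: Mg − T = Ma. Rotation about the center: TR = Iα with I = ½MR².
With a = αR: T = (I/R²)a = (1/2)M a, so Mg = (1 + 0.5000)Ma.
a = g/(1 + 0.5000) = 9.81/1.500 = 6.540 m/s².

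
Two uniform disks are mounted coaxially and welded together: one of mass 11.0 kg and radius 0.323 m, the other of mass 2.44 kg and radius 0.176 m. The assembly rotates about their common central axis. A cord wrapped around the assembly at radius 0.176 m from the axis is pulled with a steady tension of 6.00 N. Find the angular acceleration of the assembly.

I = ½M₁R₁² + ½M₂R₂² = ½(11.0)(0.323)² + ½(2.44)(0.176)² = 0.6116 kg·m².
τ = F r = (6.00)(0.176) = 1.056 N·m.
α = τ/I = 1.056/0.6116 = 1.727 rad/s².

α ≈ 1.73 rad/s²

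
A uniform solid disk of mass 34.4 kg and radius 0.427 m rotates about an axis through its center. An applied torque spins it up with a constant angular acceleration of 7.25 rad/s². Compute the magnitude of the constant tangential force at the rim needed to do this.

F ≈ 53.2 N

I = ½MR² = (1/2)(34.4)(0.427)² = 3.136 kg·m².
The required torque is τ = Iα = (3.136)(7.250) = 22.74 N·m.
A tangential force at the rim gives τ = FR, so F = τ/R = 22.74/0.427 = 53.25 N.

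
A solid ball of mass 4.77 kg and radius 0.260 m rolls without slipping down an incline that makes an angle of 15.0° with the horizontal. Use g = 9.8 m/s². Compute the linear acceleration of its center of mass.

Translation along the incline: Mg sinθ − f = Ma.
Rotation about the center: fR = Iα with I = (2/5)MR². No-slip gives a = αR, so f = (I/R²)a = (2/5)M a.
Substituting: Mg sinθ = (1 + 0.4000)Ma, so a = g sinθ/(1 + 0.4000) = (9.8) sin 15.0° / 1.400 = 1.812 m/s².

a ≈ 1.81 m/s²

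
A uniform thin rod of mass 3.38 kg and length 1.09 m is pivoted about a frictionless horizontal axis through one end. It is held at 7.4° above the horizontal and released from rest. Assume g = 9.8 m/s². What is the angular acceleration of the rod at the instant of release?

α ≈ 13.4 rad/s²

About the pivot, I = (1/3)ML² = (1/3)(3.38)(1.09)² = 1.339 kg·m².
The weight acts at the center, a distance L/2 = 0.5450 m from the pivot; τ = Mg(L/2) cos 7.4° = 17.90 N·m.
α = τ/I = 17.90/1.339 = 13.37 rad/s².
(Equivalently α = (3g/(2L)) cos 7.4° = 13.37 rad/s².)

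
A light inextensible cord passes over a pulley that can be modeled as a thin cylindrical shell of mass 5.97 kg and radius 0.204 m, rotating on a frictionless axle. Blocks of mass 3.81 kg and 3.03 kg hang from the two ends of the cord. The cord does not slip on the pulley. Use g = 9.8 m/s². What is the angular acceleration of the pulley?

I = MR² = (5.97)(0.204)² = 0.2484 kg·m².
Heavier block: m₁g − T₁ = m₁a. Lighter block: T₂ − m₂g = m₂a.
Pulley: (T₁ − T₂)R = Iα = I(a/R), so T₁ − T₂ = (I/R²)a = 1·M_p a = 5.970·a.
Adding the three: (m₁ − m₂)g = (m₁ + m₂ + 5.970)a, so a = (3.81 − 3.03)(9.8)/(3.81 + 3.03 + 5.970) = 0.5967 m/s².
α = a/R = 0.5967/0.204 = 2.925 rad/s².

α ≈ 2.93 rad/s²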